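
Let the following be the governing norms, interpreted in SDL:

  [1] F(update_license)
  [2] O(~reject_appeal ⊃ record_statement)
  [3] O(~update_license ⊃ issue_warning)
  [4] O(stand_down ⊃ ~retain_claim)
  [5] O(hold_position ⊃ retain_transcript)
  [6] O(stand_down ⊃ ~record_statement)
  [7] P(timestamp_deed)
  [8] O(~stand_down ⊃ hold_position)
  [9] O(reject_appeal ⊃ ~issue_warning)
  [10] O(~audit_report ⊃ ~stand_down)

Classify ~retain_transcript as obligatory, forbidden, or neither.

Premise 1, F(update_license), is equivalent to O(~update_license).
With premise 3, O(~update_license ⊃ issue_warning), the K-axiom yields O(issue_warning).
The contrapositive of premise 9 (O(reject_appeal ⊃ ~issue_warning)) is O(issue_warning ⊃ ~reject_appeal), and O(issue_warning) is already established, so O(~reject_appeal).
From O(~reject_appeal) and premise 2, O(~reject_appeal ⊃ record_statement), we obtain O(record_statement).
Premise 6, O(stand_down ⊃ ~record_statement), contraposes to O(record_statement ⊃ ~stand_down); with O(record_statement) we get O(~stand_down).
From O(~stand_down) and premise 8, O(~stand_down ⊃ hold_position), we obtain O(hold_position).
Applying K to premise 5 (O(hold_position ⊃ retain_transcript)) and O(hold_position) yields O(retain_transcript).
Premises 4, 7, 10 do not contribute to this derivation.
Thus O(retain_transcript), which is F(~retain_transcript): ~retain_transcript is forbidden.

Forbidden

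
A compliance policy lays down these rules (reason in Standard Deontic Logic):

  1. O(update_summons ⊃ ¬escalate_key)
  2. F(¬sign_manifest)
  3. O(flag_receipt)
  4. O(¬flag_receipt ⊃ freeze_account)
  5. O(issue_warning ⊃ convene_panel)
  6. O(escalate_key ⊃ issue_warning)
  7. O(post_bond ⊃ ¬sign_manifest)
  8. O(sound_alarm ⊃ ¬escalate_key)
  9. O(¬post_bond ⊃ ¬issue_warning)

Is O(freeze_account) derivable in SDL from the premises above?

No

Premise 4 is O(¬flag_receipt ⊃ freeze_account), but O(¬flag_receipt) is not derivable from the premises, so it does not yield O(freeze_account).
No other premise forces O(freeze_account). An ideal world satisfying every premise can still have freeze_account false, so O(freeze_account) is not derivable.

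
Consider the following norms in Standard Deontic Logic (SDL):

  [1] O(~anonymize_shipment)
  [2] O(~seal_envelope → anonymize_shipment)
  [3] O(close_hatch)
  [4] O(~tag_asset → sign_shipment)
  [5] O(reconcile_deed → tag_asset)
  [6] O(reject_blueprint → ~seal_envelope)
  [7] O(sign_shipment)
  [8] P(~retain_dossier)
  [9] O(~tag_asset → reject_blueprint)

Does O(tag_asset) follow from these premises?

Yes

Premise 1 gives O(~anonymize_shipment).
The contrapositive of premise 2 (O(~seal_envelope → anonymize_shipment)) is O(~anonymize_shipment → seal_envelope), and O(~anonymize_shipment) is already established, so O(seal_envelope).
Premise 6 is O(reject_blueprint → ~seal_envelope); contrapositively O(seal_envelope → ~reject_blueprint). Since O(seal_envelope) holds, K gives O(~reject_blueprint).
Premise 9, O(~tag_asset → reject_blueprint), contraposes to O(~reject_blueprint → tag_asset); with O(~reject_blueprint) we get O(tag_asset).
Premises 3, 4, 5, 7, 8 do not contribute to this derivation.
So O(tag_asset) follows.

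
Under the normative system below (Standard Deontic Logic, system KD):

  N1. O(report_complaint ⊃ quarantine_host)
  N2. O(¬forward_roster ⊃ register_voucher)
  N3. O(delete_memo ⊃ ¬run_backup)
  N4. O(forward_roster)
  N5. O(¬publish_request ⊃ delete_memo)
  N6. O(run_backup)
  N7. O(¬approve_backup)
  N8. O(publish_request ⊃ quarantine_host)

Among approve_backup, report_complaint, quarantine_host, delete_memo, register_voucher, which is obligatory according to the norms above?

quarantine_host

Premise 6 states O(run_backup) outright.
Premise 3, O(delete_memo ⊃ ¬run_backup), contraposes to O(run_backup ⊃ ¬delete_memo); with O(run_backup) we get O(¬delete_memo).
Premise 5 is O(¬publish_request ⊃ delete_memo); contrapositively O(¬delete_memo ⊃ publish_request). Since O(¬delete_memo) holds, K gives O(publish_request).
With premise 8, O(publish_request ⊃ quarantine_host), the K-axiom yields O(quarantine_host).
So O(quarantine_host) holds — quarantine_host is obligatory. None of the other listed options is made obligatory by any chain of premises.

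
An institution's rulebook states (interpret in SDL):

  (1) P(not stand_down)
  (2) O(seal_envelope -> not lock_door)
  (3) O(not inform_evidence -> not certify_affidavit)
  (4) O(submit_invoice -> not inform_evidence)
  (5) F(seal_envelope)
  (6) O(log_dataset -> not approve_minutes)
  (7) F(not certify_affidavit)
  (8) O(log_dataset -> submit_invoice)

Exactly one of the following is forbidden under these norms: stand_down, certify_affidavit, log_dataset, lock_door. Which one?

log_dataset

F(not certify_affidavit) at premise 7 means O(certify_affidavit).
The contrapositive of premise 3 (O(not inform_evidence -> not certify_affidavit)) is O(certify_affidavit -> inform_evidence), and O(certify_affidavit) is already established, so O(inform_evidence).
Premise 4, O(submit_invoice -> not inform_evidence), contraposes to O(inform_evidence -> not submit_invoice); with O(inform_evidence) we get O(not submit_invoice).
The contrapositive of premise 8 (O(log_dataset -> submit_invoice)) is O(not submit_invoice -> not log_dataset), and O(not submit_invoice) is already established, so O(not log_dataset).
So O(not log_dataset) holds, i.e. log_dataset is forbidden. None of the other listed options is forbidden under the premises.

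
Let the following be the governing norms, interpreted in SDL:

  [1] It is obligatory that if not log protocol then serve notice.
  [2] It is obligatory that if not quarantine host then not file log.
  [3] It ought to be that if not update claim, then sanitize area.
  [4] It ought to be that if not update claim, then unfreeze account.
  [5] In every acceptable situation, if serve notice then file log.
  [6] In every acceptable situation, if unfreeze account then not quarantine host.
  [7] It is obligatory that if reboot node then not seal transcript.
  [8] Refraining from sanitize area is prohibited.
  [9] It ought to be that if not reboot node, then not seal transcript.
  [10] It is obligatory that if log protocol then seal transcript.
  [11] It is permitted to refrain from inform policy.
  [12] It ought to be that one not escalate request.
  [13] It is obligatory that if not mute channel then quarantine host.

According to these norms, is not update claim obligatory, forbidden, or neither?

Forbidden

Premises 9 and 7 are O(¬reboot_node → ¬seal_transcript) and O(reboot_node → ¬seal_transcript); every ideal world satisfies ¬reboot_node or reboot_node, so in either case ¬seal_transcript holds — hence O(¬seal_transcript).
The contrapositive of premise 10 (O(log_protocol → seal_transcript)) is O(¬seal_transcript → ¬log_protocol), and O(¬seal_transcript) is already established, so O(¬log_protocol).
Applying K to premise 1 (O(¬log_protocol → serve_notice)) and O(¬log_protocol) yields O(serve_notice).
With premise 5, O(serve_notice → file_log), the K-axiom yields O(file_log).
Premise 2, O(¬quarantine_host → ¬file_log), contraposes to O(file_log → quarantine_host); with O(file_log) we get O(quarantine_host).
Premise 6, O(unfreeze_account → ¬quarantine_host), contraposes to O(quarantine_host → ¬unfreeze_account); with O(quarantine_host) we get O(¬unfreeze_account).
Premise 4, O(¬update_claim → unfreeze_account), contraposes to O(¬unfreeze_account → update_claim); with O(¬unfreeze_account) we get O(update_claim).
Premises 3, 8, 11, 12, 13 do not contribute to this derivation.
Thus O(update_claim), which is F(¬update_claim): ¬update_claim is forbidden.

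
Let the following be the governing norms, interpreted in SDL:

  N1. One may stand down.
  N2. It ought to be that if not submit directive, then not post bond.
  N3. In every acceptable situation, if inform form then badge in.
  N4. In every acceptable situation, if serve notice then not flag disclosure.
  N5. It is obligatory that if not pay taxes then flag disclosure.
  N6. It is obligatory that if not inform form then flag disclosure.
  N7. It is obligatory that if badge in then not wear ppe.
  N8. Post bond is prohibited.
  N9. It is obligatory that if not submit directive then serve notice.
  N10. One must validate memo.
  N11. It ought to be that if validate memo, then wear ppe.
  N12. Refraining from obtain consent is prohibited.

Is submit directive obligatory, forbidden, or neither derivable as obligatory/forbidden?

Premise 10 states O(validate_memo) outright.
With premise 11, O(validate_memo → wear_ppe), the K-axiom yields O(wear_ppe).
Premise 7 is O(badge_in → ¬wear_ppe); contrapositively O(wear_ppe → ¬badge_in). Since O(wear_ppe) holds, K gives O(¬badge_in).
The contrapositive of premise 3 (O(inform_form → badge_in)) is O(¬badge_in → ¬inform_form), and O(¬badge_in) is already established, so O(¬inform_form).
Premise 6 is O(¬inform_form → flag_disclosure); since O(¬inform_form), deontic closure gives O(flag_disclosure).
The contrapositive of premise 4 (O(serve_notice → ¬flag_disclosure)) is O(flag_disclosure → ¬serve_notice), and O(flag_disclosure) is already established, so O(¬serve_notice).
Premise 9, O(¬submit_directive → serve_notice), contraposes to O(¬serve_notice → submit_directive); with O(¬serve_notice) we get O(submit_directive).
Premises 1, 2, 5, 8, 12 do not contribute to this derivation.
Hence submit_directive is obligatory.

Obligatory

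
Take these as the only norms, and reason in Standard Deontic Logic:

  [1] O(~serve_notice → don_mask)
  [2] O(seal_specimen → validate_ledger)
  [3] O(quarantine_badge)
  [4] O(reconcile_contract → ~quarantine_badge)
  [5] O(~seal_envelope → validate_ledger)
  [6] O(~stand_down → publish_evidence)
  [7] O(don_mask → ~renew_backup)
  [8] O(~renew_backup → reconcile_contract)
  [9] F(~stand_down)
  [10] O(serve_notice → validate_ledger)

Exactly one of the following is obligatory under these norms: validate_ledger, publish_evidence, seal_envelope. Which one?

Premise 3 gives O(quarantine_badge).
Premise 4 is O(reconcile_contract → ~quarantine_badge); contrapositively O(quarantine_badge → ~reconcile_contract). Since O(quarantine_badge) holds, K gives O(~reconcile_contract).
Premise 8, O(~renew_backup → reconcile_contract), contraposes to O(~reconcile_contract → renew_backup); with O(~reconcile_contract) we get O(renew_backup).
Premise 7 is O(don_mask → ~renew_backup); contrapositively O(renew_backup → ~don_mask). Since O(renew_backup) holds, K gives O(~don_mask).
The contrapositive of premise 1 (O(~serve_notice → don_mask)) is O(~don_mask → serve_notice), and O(~don_mask) is already established, so O(serve_notice).
Applying K to premise 10 (O(serve_notice → validate_ledger)) and O(serve_notice) yields O(validate_ledger).
So O(validate_ledger) holds — validate_ledger is obligatory. None of the other listed options is made obligatory by any chain of premises.

validate_ledger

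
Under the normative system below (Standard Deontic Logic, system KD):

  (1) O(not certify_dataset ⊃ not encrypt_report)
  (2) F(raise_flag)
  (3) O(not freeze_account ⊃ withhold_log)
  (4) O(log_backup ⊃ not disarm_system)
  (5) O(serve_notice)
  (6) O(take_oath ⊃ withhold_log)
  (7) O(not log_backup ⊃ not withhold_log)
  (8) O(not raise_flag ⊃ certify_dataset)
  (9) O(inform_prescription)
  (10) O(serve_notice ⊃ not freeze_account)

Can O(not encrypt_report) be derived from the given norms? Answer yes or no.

No

Premise 1 is O(not certify_dataset ⊃ not encrypt_report), but O(not certify_dataset) is not derivable from the premises, so it does not yield O(not encrypt_report).
No other premise forces O(not encrypt_report). An ideal world satisfying every premise can still have not encrypt_report false, so O(not encrypt_report) is not derivable.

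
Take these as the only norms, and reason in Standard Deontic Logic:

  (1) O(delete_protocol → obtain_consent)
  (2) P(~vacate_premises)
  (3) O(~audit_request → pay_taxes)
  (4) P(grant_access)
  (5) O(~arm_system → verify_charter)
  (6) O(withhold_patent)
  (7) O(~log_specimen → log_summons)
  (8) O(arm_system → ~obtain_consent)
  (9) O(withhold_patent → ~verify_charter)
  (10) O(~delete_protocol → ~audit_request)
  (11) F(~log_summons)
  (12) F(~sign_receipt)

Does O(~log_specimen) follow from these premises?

No

Premise 7 is O(~log_specimen → log_summons); even if O(log_summons) held, inferring O(~log_specimen) would be affirming the consequent — invalid.
No other premise forces O(~log_specimen). An ideal world satisfying every premise can still have ~log_specimen false, so O(~log_specimen) is not derivable.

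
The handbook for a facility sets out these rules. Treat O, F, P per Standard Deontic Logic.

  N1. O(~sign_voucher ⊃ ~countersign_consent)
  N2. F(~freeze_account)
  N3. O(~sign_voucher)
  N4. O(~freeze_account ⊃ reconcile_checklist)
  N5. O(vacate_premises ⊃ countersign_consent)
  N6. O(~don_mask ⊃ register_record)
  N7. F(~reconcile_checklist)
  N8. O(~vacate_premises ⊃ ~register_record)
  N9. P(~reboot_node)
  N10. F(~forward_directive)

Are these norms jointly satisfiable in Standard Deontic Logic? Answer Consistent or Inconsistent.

Consistent

Premise 4 is O(~freeze_account ⊃ reconcile_checklist); even if O(reconcile_checklist) held, inferring O(~freeze_account) would be affirming the consequent — invalid.
So O(~freeze_account) is not derivable, and the apparent clash with O(freeze_account) does not arise.
A world satisfying every obligation exists (e.g. countersign_consent=false, don_mask=true, forward_directive=true, freeze_account=true, reboot_node=false, reconcile_checklist=true, register_record=false, sign_voucher=false, vacate_premises=false); no atom is both obligatory and forbidden, so the set is consistent.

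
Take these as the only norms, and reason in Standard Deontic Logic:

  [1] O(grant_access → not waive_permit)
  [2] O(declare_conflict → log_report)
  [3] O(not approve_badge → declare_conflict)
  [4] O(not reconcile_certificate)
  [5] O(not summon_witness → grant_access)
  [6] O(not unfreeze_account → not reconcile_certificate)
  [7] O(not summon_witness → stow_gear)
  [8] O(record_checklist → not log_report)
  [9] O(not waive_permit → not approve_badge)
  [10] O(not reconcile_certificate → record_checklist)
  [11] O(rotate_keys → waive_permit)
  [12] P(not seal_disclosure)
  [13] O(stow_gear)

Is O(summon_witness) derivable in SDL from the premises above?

Yes

Premise 4 states O(not reconcile_certificate) outright.
Premise 10 is O(not reconcile_certificate → record_checklist); since O(not reconcile_certificate), deontic closure gives O(record_checklist).
With premise 8, O(record_checklist → not log_report), the K-axiom yields O(not log_report).
The contrapositive of premise 2 (O(declare_conflict → log_report)) is O(not log_report → not declare_conflict), and O(not log_report) is already established, so O(not declare_conflict).
Premise 3, O(not approve_badge → declare_conflict), contraposes to O(not declare_conflict → approve_badge); with O(not declare_conflict) we get O(approve_badge).
Premise 9, O(not waive_permit → not approve_badge), contraposes to O(approve_badge → waive_permit); with O(approve_badge) we get O(waive_permit).
Premise 1 is O(grant_access → not waive_permit); contrapositively O(waive_permit → not grant_access). Since O(waive_permit) holds, K gives O(not grant_access).
Premise 5, O(not summon_witness → grant_access), contraposes to O(not grant_access → summon_witness); with O(not grant_access) we get O(summon_witness).
Premises 6, 7, 11, 12, 13 do not contribute to this derivation.
So O(summon_witness) follows.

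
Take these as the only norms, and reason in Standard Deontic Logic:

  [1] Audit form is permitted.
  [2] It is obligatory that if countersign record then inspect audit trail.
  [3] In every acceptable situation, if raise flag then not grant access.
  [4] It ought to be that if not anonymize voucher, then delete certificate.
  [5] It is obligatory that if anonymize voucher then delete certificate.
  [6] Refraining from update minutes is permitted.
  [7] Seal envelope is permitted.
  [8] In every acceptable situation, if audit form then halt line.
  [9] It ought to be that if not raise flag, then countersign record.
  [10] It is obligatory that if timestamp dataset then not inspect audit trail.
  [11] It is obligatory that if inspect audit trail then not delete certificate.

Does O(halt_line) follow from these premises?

Premise 8 is O(audit_form → halt_line), but O(audit_form) is not derivable from the premises (the permission P(audit_form) asserts only ¬O(¬audit_form), not O(audit_form)), so it does not yield O(halt_line).
No other premise forces O(halt_line). An ideal world satisfying every premise can still have halt_line false, so O(halt_line) is not derivable.

No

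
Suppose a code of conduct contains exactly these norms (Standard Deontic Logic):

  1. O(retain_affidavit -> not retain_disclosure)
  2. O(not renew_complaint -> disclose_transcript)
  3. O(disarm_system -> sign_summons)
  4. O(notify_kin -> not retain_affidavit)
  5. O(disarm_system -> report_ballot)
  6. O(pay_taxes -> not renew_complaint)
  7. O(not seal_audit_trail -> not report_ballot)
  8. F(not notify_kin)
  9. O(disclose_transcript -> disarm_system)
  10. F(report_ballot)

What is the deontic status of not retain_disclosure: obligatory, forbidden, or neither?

Premise 1 is O(retain_affidavit -> not retain_disclosure), but O(retain_affidavit) is not derivable from the premises, so it does not yield O(not retain_disclosure).
No premise or chain of K-axiom applications forces O(not retain_disclosure), and none forces O(retain_disclosure). So not retain_disclosure is neither obligatory nor forbidden under these norms.

Neither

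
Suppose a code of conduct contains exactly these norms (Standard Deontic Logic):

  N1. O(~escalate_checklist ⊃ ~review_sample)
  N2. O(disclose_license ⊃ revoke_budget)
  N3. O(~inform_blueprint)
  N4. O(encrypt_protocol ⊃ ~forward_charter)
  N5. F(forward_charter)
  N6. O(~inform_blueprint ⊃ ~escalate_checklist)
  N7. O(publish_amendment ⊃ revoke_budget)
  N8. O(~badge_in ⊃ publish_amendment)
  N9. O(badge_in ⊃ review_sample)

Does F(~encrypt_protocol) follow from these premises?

Premise 4 is O(encrypt_protocol ⊃ ~forward_charter); even if O(~forward_charter) held, inferring O(encrypt_protocol) would be affirming the consequent — invalid.
No other premise forces O(encrypt_protocol). An ideal world satisfying every premise can still have ~encrypt_protocol true, so F(~encrypt_protocol) is not derivable.

No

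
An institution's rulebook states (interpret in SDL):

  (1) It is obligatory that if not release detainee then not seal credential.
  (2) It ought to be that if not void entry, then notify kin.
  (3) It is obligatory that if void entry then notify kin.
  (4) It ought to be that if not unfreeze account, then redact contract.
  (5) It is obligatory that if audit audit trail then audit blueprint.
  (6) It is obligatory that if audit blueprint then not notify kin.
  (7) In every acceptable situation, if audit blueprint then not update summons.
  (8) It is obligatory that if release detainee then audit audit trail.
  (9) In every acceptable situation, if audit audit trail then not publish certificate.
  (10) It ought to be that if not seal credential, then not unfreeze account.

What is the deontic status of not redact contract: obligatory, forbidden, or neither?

Premises 3 and 2 cover both cases: O(void_entry → notify_kin) and O(¬void_entry → notify_kin). Since void_entry ∨ ¬void_entry is a tautology, O(notify_kin) follows.
The contrapositive of premise 6 (O(audit_blueprint → ¬notify_kin)) is O(notify_kin → ¬audit_blueprint), and O(notify_kin) is already established, so O(¬audit_blueprint).
The contrapositive of premise 5 (O(audit_audit_trail → audit_blueprint)) is O(¬audit_blueprint → ¬audit_audit_trail), and O(¬audit_blueprint) is already established, so O(¬audit_audit_trail).
Premise 8, O(release_detainee → audit_audit_trail), contraposes to O(¬audit_audit_trail → ¬release_detainee); with O(¬audit_audit_trail) we get O(¬release_detainee).
Premise 1 is O(¬release_detainee → ¬seal_credential); since O(¬release_detainee), deontic closure gives O(¬seal_credential).
With premise 10, O(¬seal_credential → ¬unfreeze_account), the K-axiom yields O(¬unfreeze_account).
From O(¬unfreeze_account) and premise 4, O(¬unfreeze_account → redact_contract), we obtain O(redact_contract).
Premises 7, 9 do not contribute to this derivation.
Thus O(redact_contract), which is F(¬redact_contract): ¬redact_contract is forbidden.

Forbidden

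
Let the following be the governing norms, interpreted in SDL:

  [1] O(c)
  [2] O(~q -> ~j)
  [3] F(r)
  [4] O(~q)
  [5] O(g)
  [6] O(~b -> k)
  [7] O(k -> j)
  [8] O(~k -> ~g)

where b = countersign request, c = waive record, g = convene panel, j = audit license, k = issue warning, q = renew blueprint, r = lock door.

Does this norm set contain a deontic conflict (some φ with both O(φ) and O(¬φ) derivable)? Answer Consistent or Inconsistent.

From premise 5 we have O(g).
Premise 8 is O(~k -> ~g); contrapositively O(g -> k). Since O(g) holds, K gives O(k).
From O(k) and premise 7, O(k -> j), we obtain O(j).
Premise 2 is O(~q -> ~j); contrapositively O(j -> q). Since O(j) holds, K gives O(q).
Yet premise 4 states O(~q).
We now have both O(q) and O(~q) — q is simultaneously obligatory and forbidden, violating the D-axiom.

Inconsistent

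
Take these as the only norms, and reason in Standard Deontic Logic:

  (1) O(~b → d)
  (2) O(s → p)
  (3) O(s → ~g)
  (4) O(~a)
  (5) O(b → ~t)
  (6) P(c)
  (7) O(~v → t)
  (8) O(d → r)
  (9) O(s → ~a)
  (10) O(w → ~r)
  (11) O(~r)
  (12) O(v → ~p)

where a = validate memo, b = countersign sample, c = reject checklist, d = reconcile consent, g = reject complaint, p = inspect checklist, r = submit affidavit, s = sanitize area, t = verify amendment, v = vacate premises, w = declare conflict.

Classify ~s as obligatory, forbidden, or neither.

Premise 11 gives O(~r).
Premise 8, O(d → r), contraposes to O(~r → ~d); with O(~r) we get O(~d).
The contrapositive of premise 1 (O(~b → d)) is O(~d → b), and O(~d) is already established, so O(b).
With premise 5, O(b → ~t), the K-axiom yields O(~t).
Premise 7 is O(~v → t); contrapositively O(~t → v). Since O(~t) holds, K gives O(v).
Applying K to premise 12 (O(v → ~p)) and O(v) yields O(~p).
Premise 2 is O(s → p); contrapositively O(~p → ~s). Since O(~p) holds, K gives O(~s).
Premises 3, 4, 6, 9, 10 do not contribute to this derivation.
Hence ~s is obligatory.

Obligatory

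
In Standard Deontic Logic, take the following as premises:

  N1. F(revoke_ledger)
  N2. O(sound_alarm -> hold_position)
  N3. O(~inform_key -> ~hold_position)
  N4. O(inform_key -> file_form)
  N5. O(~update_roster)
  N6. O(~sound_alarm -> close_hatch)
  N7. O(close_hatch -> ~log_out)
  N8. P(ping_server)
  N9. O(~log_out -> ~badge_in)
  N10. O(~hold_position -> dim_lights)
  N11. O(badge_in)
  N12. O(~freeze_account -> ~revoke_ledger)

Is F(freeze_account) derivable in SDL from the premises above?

Premise 12 is O(~freeze_account -> ~revoke_ledger); even if O(~revoke_ledger) held, inferring O(~freeze_account) would be affirming the consequent — invalid.
No other premise forces O(~freeze_account). An ideal world satisfying every premise can still have freeze_account true, so F(freeze_account) is not derivable.

No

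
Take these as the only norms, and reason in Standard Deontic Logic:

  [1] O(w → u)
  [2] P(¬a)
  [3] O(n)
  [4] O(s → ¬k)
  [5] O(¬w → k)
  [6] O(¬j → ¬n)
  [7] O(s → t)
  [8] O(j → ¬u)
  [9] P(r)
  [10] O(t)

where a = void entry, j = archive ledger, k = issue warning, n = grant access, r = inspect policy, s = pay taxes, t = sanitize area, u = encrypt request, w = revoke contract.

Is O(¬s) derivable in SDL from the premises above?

Premise 3 states O(n) outright.
Premise 6 is O(¬j → ¬n); contrapositively O(n → j). Since O(n) holds, K gives O(j).
From O(j) and premise 8, O(j → ¬u), we obtain O(¬u).
The contrapositive of premise 1 (O(w → u)) is O(¬u → ¬w), and O(¬u) is already established, so O(¬w).
With premise 5, O(¬w → k), the K-axiom yields O(k).
The contrapositive of premise 4 (O(s → ¬k)) is O(k → ¬s), and O(k) is already established, so O(¬s).
Premises 2, 7, 9, 10 do not contribute to this derivation.
So O(¬s) follows.

Yes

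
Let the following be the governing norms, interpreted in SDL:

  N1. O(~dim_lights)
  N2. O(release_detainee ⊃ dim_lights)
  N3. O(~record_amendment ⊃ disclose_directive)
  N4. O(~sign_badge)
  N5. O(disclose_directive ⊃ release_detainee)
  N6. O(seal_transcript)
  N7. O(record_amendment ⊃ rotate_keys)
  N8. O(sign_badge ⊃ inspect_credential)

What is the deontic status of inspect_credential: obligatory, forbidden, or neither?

Neither

Premise 8 is O(sign_badge ⊃ inspect_credential), but O(sign_badge) is not derivable from the premises, so it does not yield O(inspect_credential).
No premise or chain of K-axiom applications forces O(inspect_credential), and none forces O(~inspect_credential). So inspect_credential is neither obligatory nor forbidden under these norms.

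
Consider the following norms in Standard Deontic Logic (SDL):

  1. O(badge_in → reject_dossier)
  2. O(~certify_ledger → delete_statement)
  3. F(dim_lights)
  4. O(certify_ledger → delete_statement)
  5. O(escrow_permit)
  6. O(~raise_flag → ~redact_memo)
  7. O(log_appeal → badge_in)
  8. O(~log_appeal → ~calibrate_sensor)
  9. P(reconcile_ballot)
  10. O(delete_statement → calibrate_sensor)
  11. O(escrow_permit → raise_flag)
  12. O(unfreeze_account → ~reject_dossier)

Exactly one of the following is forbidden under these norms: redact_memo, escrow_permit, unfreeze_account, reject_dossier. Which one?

Premises 4 and 2 cover both cases: O(certify_ledger → delete_statement) and O(~certify_ledger → delete_statement). Since certify_ledger ∨ ~certify_ledger is a tautology, O(delete_statement) follows.
Applying K to premise 10 (O(delete_statement → calibrate_sensor)) and O(delete_statement) yields O(calibrate_sensor).
Premise 8 is O(~log_appeal → ~calibrate_sensor); contrapositively O(calibrate_sensor → log_appeal). Since O(calibrate_sensor) holds, K gives O(log_appeal).
From O(log_appeal) and premise 7, O(log_appeal → badge_in), we obtain O(badge_in).
With premise 1, O(badge_in → reject_dossier), the K-axiom yields O(reject_dossier).
The contrapositive of premise 12 (O(unfreeze_account → ~reject_dossier)) is O(reject_dossier → ~unfreeze_account), and O(reject_dossier) is already established, so O(~unfreeze_account).
So O(~unfreeze_account) holds, i.e. unfreeze_account is forbidden. None of the other listed options is forbidden under the premises.

unfreeze_account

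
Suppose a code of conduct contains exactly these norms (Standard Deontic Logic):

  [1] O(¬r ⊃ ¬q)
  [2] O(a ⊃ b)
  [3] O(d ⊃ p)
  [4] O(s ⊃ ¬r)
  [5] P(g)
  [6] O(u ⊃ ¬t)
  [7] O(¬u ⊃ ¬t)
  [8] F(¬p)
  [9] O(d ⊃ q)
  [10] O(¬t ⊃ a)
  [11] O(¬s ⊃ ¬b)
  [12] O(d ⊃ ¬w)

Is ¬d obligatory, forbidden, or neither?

By case analysis on ¬u: premise 7 gives O(¬u ⊃ ¬t) and premise 6 gives O(u ⊃ ¬t), so O(¬t) either way.
Applying K to premise 10 (O(¬t ⊃ a)) and O(¬t) yields O(a).
With premise 2, O(a ⊃ b), the K-axiom yields O(b).
Premise 11, O(¬s ⊃ ¬b), contraposes to O(b ⊃ s); with O(b) we get O(s).
Applying K to premise 4 (O(s ⊃ ¬r)) and O(s) yields O(¬r).
From O(¬r) and premise 1, O(¬r ⊃ ¬q), we obtain O(¬q).
Premise 9 is O(d ⊃ q); contrapositively O(¬q ⊃ ¬d). Since O(¬q) holds, K gives O(¬d).
Premises 3, 5, 8, 12 do not contribute to this derivation.
Hence ¬d is obligatory.

Obligatory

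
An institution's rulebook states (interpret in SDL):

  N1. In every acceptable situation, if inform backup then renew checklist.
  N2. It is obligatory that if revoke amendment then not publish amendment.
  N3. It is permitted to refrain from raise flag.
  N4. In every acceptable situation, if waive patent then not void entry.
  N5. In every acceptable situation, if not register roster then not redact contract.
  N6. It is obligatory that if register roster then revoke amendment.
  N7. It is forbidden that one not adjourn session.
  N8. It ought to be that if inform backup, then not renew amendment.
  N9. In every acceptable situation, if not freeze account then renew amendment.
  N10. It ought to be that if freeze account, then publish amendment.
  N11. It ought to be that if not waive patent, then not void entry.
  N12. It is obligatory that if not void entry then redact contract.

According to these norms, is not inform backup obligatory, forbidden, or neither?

Obligatory

Premises 11 and 4 are O(¬waive_patent → ¬void_entry) and O(waive_patent → ¬void_entry); every ideal world satisfies ¬waive_patent or waive_patent, so in either case ¬void_entry holds — hence O(¬void_entry).
From O(¬void_entry) and premise 12, O(¬void_entry → redact_contract), we obtain O(redact_contract).
Premise 5, O(¬register_roster → ¬redact_contract), contraposes to O(redact_contract → register_roster); with O(redact_contract) we get O(register_roster).
With premise 6, O(register_roster → revoke_amendment), the K-axiom yields O(revoke_amendment).
With premise 2, O(revoke_amendment → ¬publish_amendment), the K-axiom yields O(¬publish_amendment).
Premise 10, O(freeze_account → publish_amendment), contraposes to O(¬publish_amendment → ¬freeze_account); with O(¬publish_amendment) we get O(¬freeze_account).
Premise 9 is O(¬freeze_account → renew_amendment); since O(¬freeze_account), deontic closure gives O(renew_amendment).
Premise 8, O(inform_backup → ¬renew_amendment), contraposes to O(renew_amendment → ¬inform_backup); with O(renew_amendment) we get O(¬inform_backup).
Premises 1, 3, 7 do not contribute to this derivation.
Hence ¬inform_backup is obligatory.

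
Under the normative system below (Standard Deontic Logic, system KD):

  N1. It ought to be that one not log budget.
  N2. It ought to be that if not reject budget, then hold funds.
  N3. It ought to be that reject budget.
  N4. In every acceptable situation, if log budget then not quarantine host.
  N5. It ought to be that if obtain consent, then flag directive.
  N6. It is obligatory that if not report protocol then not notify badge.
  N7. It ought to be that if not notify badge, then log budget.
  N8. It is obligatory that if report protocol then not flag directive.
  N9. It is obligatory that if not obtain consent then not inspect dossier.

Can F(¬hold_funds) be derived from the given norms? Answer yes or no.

No

Premise 2 is O(¬reject_budget → hold_funds), but O(¬reject_budget) is not derivable from the premises, so it does not yield O(hold_funds).
No other premise forces O(hold_funds). An ideal world satisfying every premise can still have ¬hold_funds true, so F(¬hold_funds) is not derivable.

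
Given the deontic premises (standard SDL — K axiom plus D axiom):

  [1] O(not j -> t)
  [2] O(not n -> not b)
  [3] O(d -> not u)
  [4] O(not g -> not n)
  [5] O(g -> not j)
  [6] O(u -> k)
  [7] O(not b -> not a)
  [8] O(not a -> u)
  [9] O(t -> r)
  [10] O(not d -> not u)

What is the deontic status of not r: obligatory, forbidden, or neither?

By case analysis on not d: premise 10 gives O(not d -> not u) and premise 3 gives O(d -> not u), so O(not u) either way.
Premise 8, O(not a -> u), contraposes to O(not u -> a); with O(not u) we get O(a).
Premise 7 is O(not b -> not a); contrapositively O(a -> b). Since O(a) holds, K gives O(b).
The contrapositive of premise 2 (O(not n -> not b)) is O(b -> n), and O(b) is already established, so O(n).
The contrapositive of premise 4 (O(not g -> not n)) is O(n -> g), and O(n) is already established, so O(g).
With premise 5, O(g -> not j), the K-axiom yields O(not j).
Applying K to premise 1 (O(not j -> t)) and O(not j) yields O(t).
From O(t) and premise 9, O(t -> r), we obtain O(r).
Premise 6 does not contribute to this derivation.
Thus O(r), which is F(not r): not r is forbidden.

Forbidden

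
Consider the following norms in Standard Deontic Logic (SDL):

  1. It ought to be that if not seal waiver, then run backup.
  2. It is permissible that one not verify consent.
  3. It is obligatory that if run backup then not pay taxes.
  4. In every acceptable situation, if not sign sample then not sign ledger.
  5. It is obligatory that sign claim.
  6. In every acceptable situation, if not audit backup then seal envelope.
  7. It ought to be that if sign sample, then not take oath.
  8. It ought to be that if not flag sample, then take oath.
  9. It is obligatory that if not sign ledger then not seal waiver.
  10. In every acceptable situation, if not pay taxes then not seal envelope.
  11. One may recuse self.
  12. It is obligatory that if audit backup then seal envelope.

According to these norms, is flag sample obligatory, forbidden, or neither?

Premises 6 and 12 cover both cases: O(¬audit_backup → seal_envelope) and O(audit_backup → seal_envelope). Since ¬audit_backup ∨ audit_backup is a tautology, O(seal_envelope) follows.
Premise 10, O(¬pay_taxes → ¬seal_envelope), contraposes to O(seal_envelope → pay_taxes); with O(seal_envelope) we get O(pay_taxes).
Premise 3 is O(run_backup → ¬pay_taxes); contrapositively O(pay_taxes → ¬run_backup). Since O(pay_taxes) holds, K gives O(¬run_backup).
The contrapositive of premise 1 (O(¬seal_waiver → run_backup)) is O(¬run_backup → seal_waiver), and O(¬run_backup) is already established, so O(seal_waiver).
The contrapositive of premise 9 (O(¬sign_ledger → ¬seal_waiver)) is O(seal_waiver → sign_ledger), and O(seal_waiver) is already established, so O(sign_ledger).
The contrapositive of premise 4 (O(¬sign_sample → ¬sign_ledger)) is O(sign_ledger → sign_sample), and O(sign_ledger) is already established, so O(sign_sample).
Applying K to premise 7 (O(sign_sample → ¬take_oath)) and O(sign_sample) yields O(¬take_oath).
Premise 8, O(¬flag_sample → take_oath), contraposes to O(¬take_oath → flag_sample); with O(¬take_oath) we get O(flag_sample).
Premises 2, 5, 11 do not contribute to this derivation.
Hence flag_sample is obligatory.

Obligatory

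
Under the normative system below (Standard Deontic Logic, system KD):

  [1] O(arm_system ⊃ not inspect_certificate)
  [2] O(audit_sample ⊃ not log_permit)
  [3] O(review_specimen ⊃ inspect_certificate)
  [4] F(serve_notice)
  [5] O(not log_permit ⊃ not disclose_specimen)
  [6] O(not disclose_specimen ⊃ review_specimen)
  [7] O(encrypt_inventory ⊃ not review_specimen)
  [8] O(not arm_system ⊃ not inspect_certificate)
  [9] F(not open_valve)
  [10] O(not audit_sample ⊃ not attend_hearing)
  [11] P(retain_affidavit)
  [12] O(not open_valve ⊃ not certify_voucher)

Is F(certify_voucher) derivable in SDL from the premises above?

Premise 12 is O(not open_valve ⊃ not certify_voucher), but O(not open_valve) is not derivable from the premises, so it does not yield O(not certify_voucher).
No other premise forces O(not certify_voucher). An ideal world satisfying every premise can still have certify_voucher true, so F(certify_voucher) is not derivable.

No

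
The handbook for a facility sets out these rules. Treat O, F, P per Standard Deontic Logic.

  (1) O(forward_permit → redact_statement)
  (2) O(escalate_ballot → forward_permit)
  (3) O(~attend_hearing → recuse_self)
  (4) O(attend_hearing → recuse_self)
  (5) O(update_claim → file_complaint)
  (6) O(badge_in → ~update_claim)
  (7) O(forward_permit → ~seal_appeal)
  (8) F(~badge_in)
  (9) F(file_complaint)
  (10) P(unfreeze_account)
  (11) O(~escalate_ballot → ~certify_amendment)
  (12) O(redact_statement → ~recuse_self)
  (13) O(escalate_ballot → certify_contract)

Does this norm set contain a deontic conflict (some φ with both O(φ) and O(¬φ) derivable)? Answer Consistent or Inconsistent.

Premise 5 is O(update_claim → file_complaint), but O(update_claim) is not derivable from the premises, so it does not yield O(file_complaint).
So O(file_complaint) is not derivable, and the apparent clash with O(~file_complaint) does not arise.
A world satisfying every obligation exists (e.g. attend_hearing=false, badge_in=true, certify_amendment=false, certify_contract=false, escalate_ballot=false, file_complaint=false, forward_permit=false, recuse_self=true, redact_statement=false, seal_appeal=false, unfreeze_account=false, update_claim=false); no atom is both obligatory and forbidden, so the set is consistent.

Consistent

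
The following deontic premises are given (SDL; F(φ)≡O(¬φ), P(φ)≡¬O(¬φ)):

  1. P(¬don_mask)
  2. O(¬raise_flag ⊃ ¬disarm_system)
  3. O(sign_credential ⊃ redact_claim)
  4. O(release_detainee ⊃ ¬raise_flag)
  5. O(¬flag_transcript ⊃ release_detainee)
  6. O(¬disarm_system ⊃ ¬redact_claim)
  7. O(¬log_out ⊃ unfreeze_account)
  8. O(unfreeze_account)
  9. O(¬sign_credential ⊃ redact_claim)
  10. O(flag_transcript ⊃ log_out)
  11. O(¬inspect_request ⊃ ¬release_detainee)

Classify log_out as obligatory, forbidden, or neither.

Obligatory

Premises 3 and 9 cover both cases: O(sign_credential ⊃ redact_claim) and O(¬sign_credential ⊃ redact_claim). Since sign_credential ∨ ¬sign_credential is a tautology, O(redact_claim) follows.
The contrapositive of premise 6 (O(¬disarm_system ⊃ ¬redact_claim)) is O(redact_claim ⊃ disarm_system), and O(redact_claim) is already established, so O(disarm_system).
Premise 2, O(¬raise_flag ⊃ ¬disarm_system), contraposes to O(disarm_system ⊃ raise_flag); with O(disarm_system) we get O(raise_flag).
Premise 4 is O(release_detainee ⊃ ¬raise_flag); contrapositively O(raise_flag ⊃ ¬release_detainee). Since O(raise_flag) holds, K gives O(¬release_detainee).
The contrapositive of premise 5 (O(¬flag_transcript ⊃ release_detainee)) is O(¬release_detainee ⊃ flag_transcript), and O(¬release_detainee) is already established, so O(flag_transcript).
Premise 10 is O(flag_transcript ⊃ log_out); since O(flag_transcript), deontic closure gives O(log_out).
Premises 1, 7, 8, 11 do not contribute to this derivation.
Hence log_out is obligatory.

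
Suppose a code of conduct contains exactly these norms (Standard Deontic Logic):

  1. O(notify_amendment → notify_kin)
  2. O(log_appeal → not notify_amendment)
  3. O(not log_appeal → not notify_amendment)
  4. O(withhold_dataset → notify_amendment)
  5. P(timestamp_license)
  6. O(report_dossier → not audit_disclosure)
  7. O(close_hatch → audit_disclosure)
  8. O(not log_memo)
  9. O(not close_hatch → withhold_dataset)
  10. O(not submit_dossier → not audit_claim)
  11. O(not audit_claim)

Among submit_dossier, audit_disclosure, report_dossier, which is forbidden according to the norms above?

report_dossier

Premises 3 and 2 cover both cases: O(not log_appeal → not notify_amendment) and O(log_appeal → not notify_amendment). Since not log_appeal ∨ log_appeal is a tautology, O(not notify_amendment) follows.
Premise 4, O(withhold_dataset → notify_amendment), contraposes to O(not notify_amendment → not withhold_dataset); with O(not notify_amendment) we get O(not withhold_dataset).
Premise 9 is O(not close_hatch → withhold_dataset); contrapositively O(not withhold_dataset → close_hatch). Since O(not withhold_dataset) holds, K gives O(close_hatch).
Applying K to premise 7 (O(close_hatch → audit_disclosure)) and O(close_hatch) yields O(audit_disclosure).
The contrapositive of premise 6 (O(report_dossier → not audit_disclosure)) is O(audit_disclosure → not report_dossier), and O(audit_disclosure) is already established, so O(not report_dossier).
So O(not report_dossier) holds, i.e. report_dossier is forbidden. None of the other listed options is forbidden under the premises.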